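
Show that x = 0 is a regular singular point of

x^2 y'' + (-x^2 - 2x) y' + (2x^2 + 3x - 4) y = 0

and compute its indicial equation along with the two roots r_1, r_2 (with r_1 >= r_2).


Divide by x^2 to reach normal form y'' + P_1(x) y' + P_2(x) y = 0 with P_1(x) = -1 - 2/x and P_2(x) = 2 + 3/x - 4/x^2.
x = 0 is a singular point because the y'-coefficient -1 - 2/x has a pole at x = 0 and the y-coefficient 2 + 3/x - 4/x^2 has a pole at x = 0.
It is a regular singular point because x P_1(x) = p(x) = -x - 2 and x^2 P_2(x) = q(x) = 2x^2 + 3x - 4 are polynomials, hence analytic at x = 0.
p(0) = -2,  q(0) = -4.
Indicial equation: r(r-1) + p(0) r + q(0) = 0, i.e. r^2 + (p(0) - 1) r + q(0) = 0, i.e. r^2 - 3 r - 4 = 0.
Discriminant: (-3)^2 - 4(-4) = 25, so r = (3 ± 5)/2.
Solving: r_1 = 4, r_2 = -1.

indicial: r^2 - 3 r - 4 = 0; roots r_1 = 4, r_2 = -1


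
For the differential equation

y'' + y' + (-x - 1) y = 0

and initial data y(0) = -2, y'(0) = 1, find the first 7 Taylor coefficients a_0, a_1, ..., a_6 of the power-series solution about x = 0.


Ansatz: y(x) = sum_{n>=0} a_n x^n, so y'(x) = sum_{n>=1} n a_n x^(n-1) and y''(x) = sum_{n>=2} n(n-1) a_n x^(n-2).
Substitute into P(x) y'' + Q(x) y' + R(x) y = 0 with P(x) = 1, Q(x) = 1, R(x) = -x - 1, and match powers of x.
Initial conditions: a_0 = -2, a_1 = 1.
Setting the coefficient of each power of x to zero and solving order by order (substituting the coefficients already found):
  x^0: 2 a_2 + a_1 - a_0 = 0  ->  2 a_2 = -a_1 + a_0 = -3  ->  a_2 = -3/2
  x^1: 6 a_3 + 2 a_2 - a_1 - a_0 = 0  ->  6 a_3 = -2 a_2 + a_1 + a_0 = 2  ->  a_3 = 1/3
  x^2: 12 a_4 + 3 a_3 - a_2 - a_1 = 0  ->  12 a_4 = -3 a_3 + a_2 + a_1 = -3/2  ->  a_4 = -1/8
  x^3: 20 a_5 + 4 a_4 - a_3 - a_2 = 0  ->  20 a_5 = -4 a_4 + a_3 + a_2 = -2/3  ->  a_5 = -1/30
  x^4: 30 a_6 + 5 a_5 - a_4 - a_3 = 0  ->  30 a_6 = -5 a_5 + a_4 + a_3 = 3/8  ->  a_6 = 1/80
Truncated series: y(x) = -2 + x - (3/2) x^2 + (1/3) x^3 - (1/8) x^4 - (1/30) x^5 + (1/80) x^6 + O(x^7).

a_0 = -2; a_1 = 1; a_2 = -3/2; a_3 = 1/3; a_4 = -1/8; a_5 = -1/30; a_6 = 1/80


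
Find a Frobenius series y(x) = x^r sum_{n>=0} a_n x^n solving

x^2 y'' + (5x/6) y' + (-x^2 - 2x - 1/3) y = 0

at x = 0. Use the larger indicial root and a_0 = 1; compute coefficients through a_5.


Write in Frobenius form y'' + (p(x)/x) y' + (q(x)/x^2) y = 0:
  p(x) = 5/6,  q(x) = -x^2 - 2x - 1/3.
Indicial equation: r(r-1) + (5/6) r + (-1/3) = 0 -> roots r_1 = 2/3, r_2 = -1/2.
Take r = r_1 = 2/3. Let y(x) = x^r sum_{n>=0} a_n x^n with a_0 = 1.
Substitute y = x^r sum a_n x^n and match x^{r+n}. The recurrence is
  D(n) a_n - 2 a_{n-1} - 1 a_{n-2} = 0,  where D(n) = (r+n)(r+n-1) + (5/6)(r+n) + (-1/3).
  a_n = [2 a_{n-1} + 1 a_{n-2}] / D(n).
Since the indicial polynomial factors as (r - r_1)(r - r_2), D(n) = (r_1 + n - r_1)(r_1 + n - r_2) = n(n + 7/6).
Evaluating step by step (a_0 = 1):
  n = 1: D(1) = 1(1 + 7/6) = 13/6; numerator = 2(1) = 2; a_1 = (2)/(13/6) = 12/13
  n = 2: D(2) = 2(2 + 7/6) = 19/3; numerator = 2(12/13) + 1(1) = 37/13; a_2 = (37/13)/(19/3) = 111/247
  n = 3: D(3) = 3(3 + 7/6) = 25/2; numerator = 2(111/247) + 1(12/13) = 450/247; a_3 = (450/247)/(25/2) = 36/247
  n = 4: D(4) = 4(4 + 7/6) = 62/3; numerator = 2(36/247) + 1(111/247) = 183/247; a_4 = (183/247)/(62/3) = 549/15314
  n = 5: D(5) = 5(5 + 7/6) = 185/6; numerator = 2(549/15314) + 1(36/247) = 1665/7657; a_5 = (1665/7657)/(185/6) = 54/7657

r = 2/3; a_0 = 1; a_1 = 12/13; a_2 = 111/247; a_3 = 36/247; a_4 = 549/15314; a_5 = 54/7657


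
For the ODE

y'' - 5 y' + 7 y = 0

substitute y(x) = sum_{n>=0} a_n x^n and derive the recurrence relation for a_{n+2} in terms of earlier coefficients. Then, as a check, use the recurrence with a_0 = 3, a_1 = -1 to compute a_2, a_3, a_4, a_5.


Substitute y = sum_n a_n x^n.
y''(x) has coefficient (n+2)(n+1) a_{n+2} at x^n;
-5 y'(x) has coefficient -5 (n+1) a_{n+1} at x^n;
7 y(x) has coefficient 7 a_n at x^n.
Matching x^n: (n+2)(n+1) a_{n+2} - 5 (n+1) a_{n+1} + 7 a_n = 0.
Thus a_{n+2} = [5 (n+1) a_{n+1} - 7 a_n] / ((n+1)(n+2)).

Check with a_0 = 3, a_1 = -1 (apply the recurrence for n = 0, 1, 2, 3): a_0 = 3, a_1 = -1, a_2 = -13, a_3 = -41/2, a_4 = -433/24, a_5 = -163/15.

a_(n+2) = [5 (n+1) a_(n+1) - 7 a_n] / ((n+1)(n+2)); check: a_0 = 3, a_1 = -1, a_2 = -13, a_3 = -41/2, a_4 = -433/24, a_5 = -163/15


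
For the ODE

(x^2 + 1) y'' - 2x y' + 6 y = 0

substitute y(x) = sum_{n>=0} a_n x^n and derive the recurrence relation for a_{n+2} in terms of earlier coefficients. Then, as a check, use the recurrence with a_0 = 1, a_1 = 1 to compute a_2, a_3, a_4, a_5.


Substitute y = sum_n a_n x^n.
(1 + 1 x^2) y'' contributes (n+2)(n+1) a_{n+2} + n(n-1) a_n at x^n.
-2 x y'(x) contributes -2 n a_n at x^n.
6 y(x) contributes 6 a_n at x^n.
Matching x^n: (n+2)(n+1) a_{n+2} + (n(n-1) - 2 n + 6) a_n = 0.
Thus a_{n+2} = (-n(n-1) + 2 n - 6) / ((n+1)(n+2)) * a_n.

Check with a_0 = 1, a_1 = 1 (apply the recurrence for n = 0, 1, 2, 3): a_0 = 1, a_1 = 1, a_2 = -3, a_3 = -2/3, a_4 = 1, a_5 = 1/5.

a_(n+2) = (-n(n-1) + 2 n - 6) / ((n+1)(n+2)) * a_n; check: a_0 = 1, a_1 = 1, a_2 = -3, a_3 = -2/3, a_4 = 1, a_5 = 1/5


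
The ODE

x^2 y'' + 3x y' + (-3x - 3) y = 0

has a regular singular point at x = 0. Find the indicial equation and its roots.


Divide by x^2 to reach normal form y'' + P_1(x) y' + P_2(x) y = 0 with P_1(x) = 3/x and P_2(x) = -3/x - 3/x^2.
x = 0 is a singular point because the y'-coefficient 3/x has a pole at x = 0 and the y-coefficient -3/x - 3/x^2 has a pole at x = 0.
It is a regular singular point because x P_1(x) = p(x) = 3 and x^2 P_2(x) = q(x) = -3x - 3 are polynomials, hence analytic at x = 0.
p(0) = 3,  q(0) = -3.
Indicial equation: r(r-1) + p(0) r + q(0) = 0, i.e. r^2 + (p(0) - 1) r + q(0) = 0, i.e. r^2 + 2 r - 3 = 0.
Discriminant: (2)^2 - 4(-3) = 16, so r = (-2 ± 4)/2.
Solving: r_1 = 1, r_2 = -3.

indicial: r^2 + 2 r - 3 = 0; roots r_1 = 1, r_2 = -3


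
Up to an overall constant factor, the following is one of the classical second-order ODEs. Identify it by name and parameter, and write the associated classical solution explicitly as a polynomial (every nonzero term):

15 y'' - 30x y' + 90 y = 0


All three coefficients share the factor 15; dividing through by 15 gives  y'' - 2x y' + 6 y = 0.
This matches the Hermite equation y'' - 2x y' + 2n y = 0 with 2n = 6, so n = 3; the polynomial solution is H_3(x).
With y = sum_k a_k x^k, matching x^k gives (k+2)(k+1) a_{k+2} = 2(k - n) a_k = 2(k - 3) a_k. The right side vanishes at k = 3, so the series with the parity of 3 terminates at degree 3.
Standard normalization: leading coefficient of H_n is 2^n, so a_3 = 2^3 = 8. Work downward with a_k = (k+1)(k+2) a_{k+2} / (2(k - n)):
  a_1 = (2)(3)(8) / (2(1 - 3)) = 48/(-4) = -12
Hence H_3(x) = 8 x^3 - 12 x.

H_3(x); series = 8 x^3 - 12 x


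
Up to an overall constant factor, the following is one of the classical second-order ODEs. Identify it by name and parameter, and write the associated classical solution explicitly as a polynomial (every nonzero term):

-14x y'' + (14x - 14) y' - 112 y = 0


All three coefficients share the factor -14; dividing through by -14 gives  x y'' + (1 - x) y' + 8 y = 0.
This matches the Laguerre equation x y'' + (1 - x) y' + n y = 0 with n = 8; the polynomial solution is L_8(x).
With y = sum_k a_k x^k, matching x^k gives (k+1)k a_{k+1} + (k+1) a_{k+1} - k a_k + n a_k = 0, i.e. (k+1)^2 a_{k+1} = (k - n) a_k = (k - 8) a_k. The right side vanishes at k = 8, so the series terminates at degree 8.
Standard normalization L_n(0) = 1 gives a_0 = 1. Work upward with a_{k+1} = (k - 8) a_k / (k+1)^2:
  a_1 = (0 - 8)(1) / 1^2 = -8/1 = -8
  a_2 = (1 - 8)(-8) / 2^2 = 56/4 = 14
  a_3 = (2 - 8)(14) / 3^2 = -84/9 = -28/3
  a_4 = (3 - 8)(-28/3) / 4^2 = (140/3)/16 = 35/12
  a_5 = (4 - 8)(35/12) / 5^2 = (-35/3)/25 = -7/15
  a_6 = (5 - 8)(-7/15) / 6^2 = (7/5)/36 = 7/180
  a_7 = (6 - 8)(7/180) / 7^2 = (-7/90)/49 = -1/630
  a_8 = (7 - 8)(-1/630) / 8^2 = (1/630)/64 = 1/40320
Hence L_8(x) = x^8/40320 - x^7/630 + 7 x^6/180 - 7 x^5/15 + 35 x^4/12 - 28 x^3/3 + 14 x^2 - 8 x + 1.

L_8(x); series = x^8/40320 - x^7/630 + 7 x^6/180 - 7 x^5/15 + 35 x^4/12 - 28 x^3/3 + 14 x^2 - 8 x + 1


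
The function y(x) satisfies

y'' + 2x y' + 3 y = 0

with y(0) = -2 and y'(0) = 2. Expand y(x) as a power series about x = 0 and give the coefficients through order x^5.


Ansatz: y(x) = sum_{n>=0} a_n x^n, so y'(x) = sum_{n>=1} n a_n x^(n-1) and y''(x) = sum_{n>=2} n(n-1) a_n x^(n-2).
Substitute into P(x) y'' + Q(x) y' + R(x) y = 0 with P(x) = 1, Q(x) = 2x, R(x) = 3, and match powers of x.
Initial conditions: a_0 = -2, a_1 = 2.
Setting the coefficient of each power of x to zero and solving order by order (substituting the coefficients already found):
  x^0: 2 a_2 + 3 a_0 = 0  ->  2 a_2 = -3 a_0 = 6  ->  a_2 = 3
  x^1: 6 a_3 + 5 a_1 = 0  ->  6 a_3 = -5 a_1 = -10  ->  a_3 = -5/3
  x^2: 12 a_4 + 7 a_2 = 0  ->  12 a_4 = -7 a_2 = -21  ->  a_4 = -7/4
  x^3: 20 a_5 + 9 a_3 = 0  ->  20 a_5 = -9 a_3 = 15  ->  a_5 = 3/4
Truncated series: y(x) = -2 + 2 x + 3 x^2 - (5/3) x^3 - (7/4) x^4 + (3/4) x^5 + O(x^6).

a_0 = -2; a_1 = 2; a_2 = 3; a_3 = -5/3; a_4 = -7/4; a_5 = 3/4


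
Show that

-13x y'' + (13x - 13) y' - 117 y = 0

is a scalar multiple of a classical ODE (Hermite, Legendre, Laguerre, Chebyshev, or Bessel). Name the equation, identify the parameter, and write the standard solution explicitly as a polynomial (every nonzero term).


All three coefficients share the factor -13; dividing through by -13 gives  x y'' + (1 - x) y' + 9 y = 0.
This matches the Laguerre equation x y'' + (1 - x) y' + n y = 0 with n = 9; the polynomial solution is L_9(x).
With y = sum_k a_k x^k, matching x^k gives (k+1)k a_{k+1} + (k+1) a_{k+1} - k a_k + n a_k = 0, i.e. (k+1)^2 a_{k+1} = (k - n) a_k = (k - 9) a_k. The right side vanishes at k = 9, so the series terminates at degree 9.
Standard normalization L_n(0) = 1 gives a_0 = 1. Work upward with a_{k+1} = (k - 9) a_k / (k+1)^2:
  a_1 = (0 - 9)(1) / 1^2 = -9/1 = -9
  a_2 = (1 - 9)(-9) / 2^2 = 72/4 = 18
  a_3 = (2 - 9)(18) / 3^2 = -126/9 = -14
  a_4 = (3 - 9)(-14) / 4^2 = 84/16 = 21/4
  a_5 = (4 - 9)(21/4) / 5^2 = (-105/4)/25 = -21/20
  a_6 = (5 - 9)(-21/20) / 6^2 = (21/5)/36 = 7/60
  a_7 = (6 - 9)(7/60) / 7^2 = (-7/20)/49 = -1/140
  a_8 = (7 - 9)(-1/140) / 8^2 = (1/70)/64 = 1/4480
  a_9 = (8 - 9)(1/4480) / 9^2 = (-1/4480)/81 = -1/362880
Hence L_9(x) = -x^9/362880 + x^8/4480 - x^7/140 + 7 x^6/60 - 21 x^5/20 + 21 x^4/4 - 14 x^3 + 18 x^2 - 9 x + 1.

L_9(x); series = -x^9/362880 + x^8/4480 - x^7/140 + 7 x^6/60 - 21 x^5/20 + 21 x^4/4 - 14 x^3 + 18 x^2 - 9 x + 1


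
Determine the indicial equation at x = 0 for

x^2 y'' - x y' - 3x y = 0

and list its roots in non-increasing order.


Divide by x^2 to reach normal form y'' + P_1(x) y' + P_2(x) y = 0 with P_1(x) = -1/x and P_2(x) = -3/x.
x = 0 is a singular point because the y'-coefficient -1/x has a pole at x = 0 and the y-coefficient -3/x has a pole at x = 0.
It is a regular singular point because x P_1(x) = p(x) = -1 and x^2 P_2(x) = q(x) = -3x are polynomials, hence analytic at x = 0.
p(0) = -1,  q(0) = 0.
Indicial equation: r(r-1) + p(0) r + q(0) = 0, i.e. r^2 + (p(0) - 1) r + q(0) = 0, i.e. r^2 - 2 r = 0.
Discriminant: (-2)^2 - 4(0) = 4, so r = (2 ± 2)/2.
Solving: r_1 = 2, r_2 = 0.

indicial: r^2 - 2 r = 0; roots r_1 = 2, r_2 = 0


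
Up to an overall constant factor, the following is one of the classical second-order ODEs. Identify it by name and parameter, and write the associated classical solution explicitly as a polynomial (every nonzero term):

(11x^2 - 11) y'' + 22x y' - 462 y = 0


All three coefficients share the factor -11; dividing through by -11 gives  (1 - x^2) y'' - 2x y' + 42 y = 0.
This matches the Legendre equation (1 - x^2) y'' - 2x y' + n(n+1) y = 0 (note the -2x y' term) with n(n+1) = 42, so n = 6; the polynomial solution is P_6(x).
With y = sum_k a_k x^k, matching x^k gives (k+2)(k+1) a_{k+2} = [k(k+1) - n(n+1)] a_k = (k - 6)(k + 7) a_k. The right side vanishes at k = 6, so the series with the parity of 6 terminates at degree 6.
Standard normalization (P_n(1) = 1): leading coefficient (2n)!/(2^n (n!)^2) = 479001600/(64*518400) = 231/16, so a_6 = 231/16. Work downward with a_k = (k+1)(k+2) a_{k+2} / ((k - 6)(k + 7)):
  a_4 = (5)(6)(231/16) / ((4 - 6)(4 + 7)) = (3465/8)/(-22) = -315/16
  a_2 = (3)(4)(-315/16) / ((2 - 6)(2 + 7)) = (-945/4)/(-36) = 105/16
  a_0 = (1)(2)(105/16) / ((0 - 6)(0 + 7)) = (105/8)/(-42) = -5/16
Hence P_6(x) = 231 x^6/16 - 315 x^4/16 + 105 x^2/16 - 5/16.

P_6(x); series = 231 x^6/16 - 315 x^4/16 + 105 x^2/16 - 5/16


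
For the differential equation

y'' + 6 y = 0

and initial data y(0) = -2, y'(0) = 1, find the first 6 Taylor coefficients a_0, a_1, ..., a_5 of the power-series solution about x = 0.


Ansatz: y(x) = sum_{n>=0} a_n x^n, so y'(x) = sum_{n>=1} n a_n x^(n-1) and y''(x) = sum_{n>=2} n(n-1) a_n x^(n-2).
Substitute into P(x) y'' + Q(x) y' + R(x) y = 0 with P(x) = 1, Q(x) = 0, R(x) = 6, and match powers of x.
Initial conditions: a_0 = -2, a_1 = 1.
Setting the coefficient of each power of x to zero and solving order by order (substituting the coefficients already found):
  x^0: 2 a_2 + 6 a_0 = 0  ->  2 a_2 = -6 a_0 = 12  ->  a_2 = 6
  x^1: 6 a_3 + 6 a_1 = 0  ->  6 a_3 = -6 a_1 = -6  ->  a_3 = -1
  x^2: 12 a_4 + 6 a_2 = 0  ->  12 a_4 = -6 a_2 = -36  ->  a_4 = -3
  x^3: 20 a_5 + 6 a_3 = 0  ->  20 a_5 = -6 a_3 = 6  ->  a_5 = 3/10
Truncated series: y(x) = -2 + x + 6 x^2 - x^3 - 3 x^4 + (3/10) x^5 + O(x^6).

a_0 = -2; a_1 = 1; a_2 = 6; a_3 = -1; a_4 = -3; a_5 = 3/10


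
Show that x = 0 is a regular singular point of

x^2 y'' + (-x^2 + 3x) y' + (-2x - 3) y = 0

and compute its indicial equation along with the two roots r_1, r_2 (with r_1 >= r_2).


Divide by x^2 to reach normal form y'' + P_1(x) y' + P_2(x) y = 0 with P_1(x) = -1 + 3/x and P_2(x) = -2/x - 3/x^2.
x = 0 is a singular point because the y'-coefficient -1 + 3/x has a pole at x = 0 and the y-coefficient -2/x - 3/x^2 has a pole at x = 0.
It is a regular singular point because x P_1(x) = p(x) = 3 - x and x^2 P_2(x) = q(x) = -2x - 3 are polynomials, hence analytic at x = 0.
p(0) = 3,  q(0) = -3.
Indicial equation: r(r-1) + p(0) r + q(0) = 0, i.e. r^2 + (p(0) - 1) r + q(0) = 0, i.e. r^2 + 2 r - 3 = 0.
Discriminant: (2)^2 - 4(-3) = 16, so r = (-2 ± 4)/2.
Solving: r_1 = 1, r_2 = -3.

indicial: r^2 + 2 r - 3 = 0; roots r_1 = 1, r_2 = -3


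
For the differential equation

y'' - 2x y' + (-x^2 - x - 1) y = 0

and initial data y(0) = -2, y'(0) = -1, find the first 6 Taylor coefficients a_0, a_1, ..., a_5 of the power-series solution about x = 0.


Ansatz: y(x) = sum_{n>=0} a_n x^n, so y'(x) = sum_{n>=1} n a_n x^(n-1) and y''(x) = sum_{n>=2} n(n-1) a_n x^(n-2).
Substitute into P(x) y'' + Q(x) y' + R(x) y = 0 with P(x) = 1, Q(x) = -2x, R(x) = -x^2 - x - 1, and match powers of x.
Initial conditions: a_0 = -2, a_1 = -1.
Setting the coefficient of each power of x to zero and solving order by order (substituting the coefficients already found):
  x^0: 2 a_2 - a_0 = 0  ->  2 a_2 = a_0 = -2  ->  a_2 = -1
  x^1: 6 a_3 - 3 a_1 - a_0 = 0  ->  6 a_3 = 3 a_1 + a_0 = -5  ->  a_3 = -5/6
  x^2: 12 a_4 - 5 a_2 - a_1 - a_0 = 0  ->  12 a_4 = 5 a_2 + a_1 + a_0 = -8  ->  a_4 = -2/3
  x^3: 20 a_5 - 7 a_3 - a_2 - a_1 = 0  ->  20 a_5 = 7 a_3 + a_2 + a_1 = -47/6  ->  a_5 = -47/120
Truncated series: y(x) = -2 - x - x^2 - (5/6) x^3 - (2/3) x^4 - (47/120) x^5 + O(x^6).

a_0 = -2; a_1 = -1; a_2 = -1; a_3 = -5/6; a_4 = -2/3; a_5 = -47/120


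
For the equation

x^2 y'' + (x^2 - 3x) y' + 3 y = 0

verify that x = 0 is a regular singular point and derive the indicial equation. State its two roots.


Divide by x^2 to reach normal form y'' + P_1(x) y' + P_2(x) y = 0 with P_1(x) = 1 - 3/x and P_2(x) = 3/x^2.
x = 0 is a singular point because the y'-coefficient 1 - 3/x has a pole at x = 0 and the y-coefficient 3/x^2 has a pole at x = 0.
It is a regular singular point because x P_1(x) = p(x) = x - 3 and x^2 P_2(x) = q(x) = 3 are polynomials, hence analytic at x = 0.
p(0) = -3,  q(0) = 3.
Indicial equation: r(r-1) + p(0) r + q(0) = 0, i.e. r^2 + (p(0) - 1) r + q(0) = 0, i.e. r^2 - 4 r + 3 = 0.
Discriminant: (-4)^2 - 4(3) = 4, so r = (4 ± 2)/2.
Solving: r_1 = 3, r_2 = 1.

indicial: r^2 - 4 r + 3 = 0; roots r_1 = 3, r_2 = 1


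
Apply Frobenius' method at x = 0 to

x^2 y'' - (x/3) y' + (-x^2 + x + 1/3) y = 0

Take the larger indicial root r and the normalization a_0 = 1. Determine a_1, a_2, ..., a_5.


Write in Frobenius form y'' + (p(x)/x) y' + (q(x)/x^2) y = 0:
  p(x) = -1/3,  q(x) = -x^2 + x + 1/3.
Indicial equation: r(r-1) + (-1/3) r + (1/3) = 0 -> roots r_1 = 1, r_2 = 1/3.
Take r = r_1 = 1. Let y(x) = x^r sum_{n>=0} a_n x^n with a_0 = 1.
Substitute y = x^r sum a_n x^n and match x^{r+n}. The recurrence is
  D(n) a_n + 1 a_{n-1} - 1 a_{n-2} = 0,  where D(n) = (r+n)(r+n-1) + (-1/3)(r+n) + (1/3).
  a_n = [-1 a_{n-1} + 1 a_{n-2}] / D(n).
Since the indicial polynomial factors as (r - r_1)(r - r_2), D(n) = (r_1 + n - r_1)(r_1 + n - r_2) = n(n + 2/3).
Evaluating step by step (a_0 = 1):
  n = 1: D(1) = 1(1 + 2/3) = 5/3; numerator = -1(1) = -1; a_1 = (-1)/(5/3) = -3/5
  n = 2: D(2) = 2(2 + 2/3) = 16/3; numerator = -1(-3/5) + 1(1) = 8/5; a_2 = (8/5)/(16/3) = 3/10
  n = 3: D(3) = 3(3 + 2/3) = 11; numerator = -1(3/10) + 1(-3/5) = -9/10; a_3 = (-9/10)/(11) = -9/110
  n = 4: D(4) = 4(4 + 2/3) = 56/3; numerator = -1(-9/110) + 1(3/10) = 21/55; a_4 = (21/55)/(56/3) = 9/440
  n = 5: D(5) = 5(5 + 2/3) = 85/3; numerator = -1(9/440) + 1(-9/110) = -9/88; a_5 = (-9/88)/(85/3) = -27/7480

r = 1; a_0 = 1; a_1 = -3/5; a_2 = 3/10; a_3 = -9/110; a_4 = 9/440; a_5 = -27/7480


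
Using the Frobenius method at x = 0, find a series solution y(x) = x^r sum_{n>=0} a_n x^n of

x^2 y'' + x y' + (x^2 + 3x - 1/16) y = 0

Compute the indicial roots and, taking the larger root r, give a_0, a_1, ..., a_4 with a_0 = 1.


Write in Frobenius form y'' + (p(x)/x) y' + (q(x)/x^2) y = 0:
  p(x) = 1,  q(x) = x^2 + 3x - 1/16.
Indicial equation: r(r-1) + (1) r + (-1/16) = 0 -> roots r_1 = 1/4, r_2 = -1/4.
Take r = r_1 = 1/4. Let y(x) = x^r sum_{n>=0} a_n x^n with a_0 = 1.
Substitute y = x^r sum a_n x^n and match x^{r+n}. The recurrence is
  D(n) a_n + 3 a_{n-1} + 1 a_{n-2} = 0,  where D(n) = (r+n)(r+n-1) + (1)(r+n) + (-1/16).
  a_n = [-3 a_{n-1} - 1 a_{n-2}] / D(n).
Since the indicial polynomial factors as (r - r_1)(r - r_2), D(n) = (r_1 + n - r_1)(r_1 + n - r_2) = n(n + 1/2).
Evaluating step by step (a_0 = 1):
  n = 1: D(1) = 1(1 + 1/2) = 3/2; numerator = -3(1) = -3; a_1 = (-3)/(3/2) = -2
  n = 2: D(2) = 2(2 + 1/2) = 5; numerator = -3(-2) - 1(1) = 5; a_2 = (5)/(5) = 1
  n = 3: D(3) = 3(3 + 1/2) = 21/2; numerator = -3(1) - 1(-2) = -1; a_3 = (-1)/(21/2) = -2/21
  n = 4: D(4) = 4(4 + 1/2) = 18; numerator = -3(-2/21) - 1(1) = -5/7; a_4 = (-5/7)/(18) = -5/126

r = 1/4; a_0 = 1; a_1 = -2; a_2 = 1; a_3 = -2/21; a_4 = -5/126


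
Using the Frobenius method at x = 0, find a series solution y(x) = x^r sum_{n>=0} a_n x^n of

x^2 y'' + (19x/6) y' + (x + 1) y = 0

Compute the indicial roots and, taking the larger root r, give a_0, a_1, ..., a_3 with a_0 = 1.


Write in Frobenius form y'' + (p(x)/x) y' + (q(x)/x^2) y = 0:
  p(x) = 19/6,  q(x) = x + 1.
Indicial equation: r(r-1) + (19/6) r + (1) = 0 -> roots r_1 = -2/3, r_2 = -3/2.
Take r = r_1 = -2/3. Let y(x) = x^r sum_{n>=0} a_n x^n with a_0 = 1.
Substitute y = x^r sum a_n x^n and match x^{r+n}. The recurrence is
  D(n) a_n + 1 a_{n-1} = 0,  where D(n) = (r+n)(r+n-1) + (19/6)(r+n) + (1).
  a_n = -1 / D(n) * a_{n-1}.
Since the indicial polynomial factors as (r - r_1)(r - r_2), D(n) = (r_1 + n - r_1)(r_1 + n - r_2) = n(n + 5/6).
Evaluating step by step (a_0 = 1):
  n = 1: D(1) = 1(1 + 5/6) = 11/6; numerator = -1(1) = -1; a_1 = (-1)/(11/6) = -6/11
  n = 2: D(2) = 2(2 + 5/6) = 17/3; numerator = -1(-6/11) = 6/11; a_2 = (6/11)/(17/3) = 18/187
  n = 3: D(3) = 3(3 + 5/6) = 23/2; numerator = -1(18/187) = -18/187; a_3 = (-18/187)/(23/2) = -36/4301

r = -2/3; a_0 = 1; a_1 = -6/11; a_2 = 18/187; a_3 = -36/4301


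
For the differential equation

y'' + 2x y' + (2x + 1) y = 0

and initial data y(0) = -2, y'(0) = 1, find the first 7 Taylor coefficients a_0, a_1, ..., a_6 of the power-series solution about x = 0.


Ansatz: y(x) = sum_{n>=0} a_n x^n, so y'(x) = sum_{n>=1} n a_n x^(n-1) and y''(x) = sum_{n>=2} n(n-1) a_n x^(n-2).
Substitute into P(x) y'' + Q(x) y' + R(x) y = 0 with P(x) = 1, Q(x) = 2x, R(x) = 2x + 1, and match powers of x.
Initial conditions: a_0 = -2, a_1 = 1.
Setting the coefficient of each power of x to zero and solving order by order (substituting the coefficients already found):
  x^0: 2 a_2 + a_0 = 0  ->  2 a_2 = -a_0 = 2  ->  a_2 = 1
  x^1: 6 a_3 + 3 a_1 + 2 a_0 = 0  ->  6 a_3 = -3 a_1 - 2 a_0 = 1  ->  a_3 = 1/6
  x^2: 12 a_4 + 5 a_2 + 2 a_1 = 0  ->  12 a_4 = -5 a_2 - 2 a_1 = -7  ->  a_4 = -7/12
  x^3: 20 a_5 + 7 a_3 + 2 a_2 = 0  ->  20 a_5 = -7 a_3 - 2 a_2 = -19/6  ->  a_5 = -19/120
  x^4: 30 a_6 + 9 a_4 + 2 a_3 = 0  ->  30 a_6 = -9 a_4 - 2 a_3 = 59/12  ->  a_6 = 59/360
Truncated series: y(x) = -2 + x + x^2 + (1/6) x^3 - (7/12) x^4 - (19/120) x^5 + (59/360) x^6 + O(x^7).

a_0 = -2; a_1 = 1; a_2 = 1; a_3 = 1/6; a_4 = -7/12; a_5 = -19/120; a_6 = 59/360


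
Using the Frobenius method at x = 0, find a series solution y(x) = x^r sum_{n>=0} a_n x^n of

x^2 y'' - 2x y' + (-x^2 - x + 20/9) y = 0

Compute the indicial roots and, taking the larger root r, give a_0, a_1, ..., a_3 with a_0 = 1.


Write in Frobenius form y'' + (p(x)/x) y' + (q(x)/x^2) y = 0:
  p(x) = -2,  q(x) = -x^2 - x + 20/9.
Indicial equation: r(r-1) + (-2) r + (20/9) = 0 -> roots r_1 = 5/3, r_2 = 4/3.
Take r = r_1 = 5/3. Let y(x) = x^r sum_{n>=0} a_n x^n with a_0 = 1.
Substitute y = x^r sum a_n x^n and match x^{r+n}. The recurrence is
  D(n) a_n - 1 a_{n-1} - 1 a_{n-2} = 0,  where D(n) = (r+n)(r+n-1) + (-2)(r+n) + (20/9).
  a_n = [1 a_{n-1} + 1 a_{n-2}] / D(n).
Since the indicial polynomial factors as (r - r_1)(r - r_2), D(n) = (r_1 + n - r_1)(r_1 + n - r_2) = n(n + 1/3).
Evaluating step by step (a_0 = 1):
  n = 1: D(1) = 1(1 + 1/3) = 4/3; numerator = 1(1) = 1; a_1 = (1)/(4/3) = 3/4
  n = 2: D(2) = 2(2 + 1/3) = 14/3; numerator = 1(3/4) + 1(1) = 7/4; a_2 = (7/4)/(14/3) = 3/8
  n = 3: D(3) = 3(3 + 1/3) = 10; numerator = 1(3/8) + 1(3/4) = 9/8; a_3 = (9/8)/(10) = 9/80

r = 5/3; a_0 = 1; a_1 = 3/4; a_2 = 3/8; a_3 = 9/80


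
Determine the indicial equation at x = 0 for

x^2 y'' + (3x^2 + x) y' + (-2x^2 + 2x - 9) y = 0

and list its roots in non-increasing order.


Divide by x^2 to reach normal form y'' + P_1(x) y' + P_2(x) y = 0 with P_1(x) = 3 + 1/x and P_2(x) = -2 + 2/x - 9/x^2.
x = 0 is a singular point because the y'-coefficient 3 + 1/x has a pole at x = 0 and the y-coefficient -2 + 2/x - 9/x^2 has a pole at x = 0.
It is a regular singular point because x P_1(x) = p(x) = 3x + 1 and x^2 P_2(x) = q(x) = -2x^2 + 2x - 9 are polynomials, hence analytic at x = 0.
p(0) = 1,  q(0) = -9.
Indicial equation: r(r-1) + p(0) r + q(0) = 0, i.e. r^2 + (p(0) - 1) r + q(0) = 0, i.e. r^2 - 9 = 0.
Discriminant: (0)^2 - 4(-9) = 36, so r = (0 ± 6)/2.
Solving: r_1 = 3, r_2 = -3.

indicial: r^2 - 9 = 0; roots r_1 = 3, r_2 = -3


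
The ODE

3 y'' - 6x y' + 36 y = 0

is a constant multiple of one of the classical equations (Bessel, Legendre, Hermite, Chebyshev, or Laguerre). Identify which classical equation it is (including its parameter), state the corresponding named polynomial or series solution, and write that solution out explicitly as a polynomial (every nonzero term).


All three coefficients share the factor 3; dividing through by 3 gives  y'' - 2x y' + 12 y = 0.
This matches the Hermite equation y'' - 2x y' + 2n y = 0 with 2n = 12, so n = 6; the polynomial solution is H_6(x).
With y = sum_k a_k x^k, matching x^k gives (k+2)(k+1) a_{k+2} = 2(k - n) a_k = 2(k - 6) a_k. The right side vanishes at k = 6, so the series with the parity of 6 terminates at degree 6.
Standard normalization: leading coefficient of H_n is 2^n, so a_6 = 2^6 = 64. Work downward with a_k = (k+1)(k+2) a_{k+2} / (2(k - n)):
  a_4 = (5)(6)(64) / (2(4 - 6)) = 1920/(-4) = -480
  a_2 = (3)(4)(-480) / (2(2 - 6)) = -5760/(-8) = 720
  a_0 = (1)(2)(720) / (2(0 - 6)) = 1440/(-12) = -120
Hence H_6(x) = 64 x^6 - 480 x^4 + 720 x^2 - 120.

H_6(x); series = 64 x^6 - 480 x^4 + 720 x^2 - 120


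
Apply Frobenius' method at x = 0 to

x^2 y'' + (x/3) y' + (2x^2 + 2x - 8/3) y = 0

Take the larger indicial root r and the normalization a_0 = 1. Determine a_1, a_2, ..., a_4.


Write in Frobenius form y'' + (p(x)/x) y' + (q(x)/x^2) y = 0:
  p(x) = 1/3,  q(x) = 2x^2 + 2x - 8/3.
Indicial equation: r(r-1) + (1/3) r + (-8/3) = 0 -> roots r_1 = 2, r_2 = -4/3.
Take r = r_1 = 2. Let y(x) = x^r sum_{n>=0} a_n x^n with a_0 = 1.
Substitute y = x^r sum a_n x^n and match x^{r+n}. The recurrence is
  D(n) a_n + 2 a_{n-1} + 2 a_{n-2} = 0,  where D(n) = (r+n)(r+n-1) + (1/3)(r+n) + (-8/3).
  a_n = [-2 a_{n-1} - 2 a_{n-2}] / D(n).
Since the indicial polynomial factors as (r - r_1)(r - r_2), D(n) = (r_1 + n - r_1)(r_1 + n - r_2) = n(n + 10/3).
Evaluating step by step (a_0 = 1):
  n = 1: D(1) = 1(1 + 10/3) = 13/3; numerator = -2(1) = -2; a_1 = (-2)/(13/3) = -6/13
  n = 2: D(2) = 2(2 + 10/3) = 32/3; numerator = -2(-6/13) - 2(1) = -14/13; a_2 = (-14/13)/(32/3) = -21/208
  n = 3: D(3) = 3(3 + 10/3) = 19; numerator = -2(-21/208) - 2(-6/13) = 9/8; a_3 = (9/8)/(19) = 9/152
  n = 4: D(4) = 4(4 + 10/3) = 88/3; numerator = -2(9/152) - 2(-21/208) = 165/1976; a_4 = (165/1976)/(88/3) = 45/15808

r = 2; a_0 = 1; a_1 = -6/13; a_2 = -21/208; a_3 = 9/152; a_4 = 45/15808


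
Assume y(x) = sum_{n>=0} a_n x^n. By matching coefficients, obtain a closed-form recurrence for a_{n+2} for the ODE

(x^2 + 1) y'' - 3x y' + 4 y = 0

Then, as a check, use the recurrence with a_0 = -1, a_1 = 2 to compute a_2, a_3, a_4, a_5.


Substitute y = sum_n a_n x^n.
(1 + 1 x^2) y'' contributes (n+2)(n+1) a_{n+2} + n(n-1) a_n at x^n.
-3 x y'(x) contributes -3 n a_n at x^n.
4 y(x) contributes 4 a_n at x^n.
Matching x^n: (n+2)(n+1) a_{n+2} + (n(n-1) - 3 n + 4) a_n = 0.
Thus a_{n+2} = (-n(n-1) + 3 n - 4) / ((n+1)(n+2)) * a_n.

Check with a_0 = -1, a_1 = 2 (apply the recurrence for n = 0, 1, 2, 3): a_0 = -1, a_1 = 2, a_2 = 2, a_3 = -1/3, a_4 = 0, a_5 = 1/60.

a_(n+2) = (-n(n-1) + 3 n - 4) / ((n+1)(n+2)) * a_n; check: a_0 = -1, a_1 = 2, a_2 = 2, a_3 = -1/3, a_4 = 0, a_5 = 1/60


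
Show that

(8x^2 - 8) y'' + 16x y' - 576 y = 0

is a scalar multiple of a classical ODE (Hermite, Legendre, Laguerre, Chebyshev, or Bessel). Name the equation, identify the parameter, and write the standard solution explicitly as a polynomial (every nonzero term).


All three coefficients share the factor -8; dividing through by -8 gives  (1 - x^2) y'' - 2x y' + 72 y = 0.
This matches the Legendre equation (1 - x^2) y'' - 2x y' + n(n+1) y = 0 (note the -2x y' term) with n(n+1) = 72, so n = 8; the polynomial solution is P_8(x).
With y = sum_k a_k x^k, matching x^k gives (k+2)(k+1) a_{k+2} = [k(k+1) - n(n+1)] a_k = (k - 8)(k + 9) a_k. The right side vanishes at k = 8, so the series with the parity of 8 terminates at degree 8.
Standard normalization (P_n(1) = 1): leading coefficient (2n)!/(2^n (n!)^2) = 20922789888000/(256*1625702400) = 6435/128, so a_8 = 6435/128. Work downward with a_k = (k+1)(k+2) a_{k+2} / ((k - 8)(k + 9)):
  a_6 = (7)(8)(6435/128) / ((6 - 8)(6 + 9)) = (45045/16)/(-30) = -3003/32
  a_4 = (5)(6)(-3003/32) / ((4 - 8)(4 + 9)) = (-45045/16)/(-52) = 3465/64
  a_2 = (3)(4)(3465/64) / ((2 - 8)(2 + 9)) = (10395/16)/(-66) = -315/32
  a_0 = (1)(2)(-315/32) / ((0 - 8)(0 + 9)) = (-315/16)/(-72) = 35/128
Hence P_8(x) = 6435 x^8/128 - 3003 x^6/32 + 3465 x^4/64 - 315 x^2/32 + 35/128.

P_8(x); series = 6435 x^8/128 - 3003 x^6/32 + 3465 x^4/64 - 315 x^2/32 + 35/128


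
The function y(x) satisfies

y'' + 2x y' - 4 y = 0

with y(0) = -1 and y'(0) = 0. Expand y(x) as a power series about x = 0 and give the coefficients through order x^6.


Ansatz: y(x) = sum_{n>=0} a_n x^n, so y'(x) = sum_{n>=1} n a_n x^(n-1) and y''(x) = sum_{n>=2} n(n-1) a_n x^(n-2).
Substitute into P(x) y'' + Q(x) y' + R(x) y = 0 with P(x) = 1, Q(x) = 2x, R(x) = -4, and match powers of x.
Initial conditions: a_0 = -1, a_1 = 0.
Setting the coefficient of each power of x to zero and solving order by order (substituting the coefficients already found):
  x^0: 2 a_2 - 4 a_0 = 0  ->  2 a_2 = 4 a_0 = -4  ->  a_2 = -2
  x^1: 6 a_3 - 2 a_1 = 0  ->  6 a_3 = 2 a_1 = 0  ->  a_3 = 0
  x^2: 12 a_4 = 0  ->  a_4 = 0
  x^3: 20 a_5 + 2 a_3 = 0  ->  20 a_5 = -2 a_3 = 0  ->  a_5 = 0
  x^4: 30 a_6 + 4 a_4 = 0  ->  30 a_6 = -4 a_4 = 0  ->  a_6 = 0
Truncated series: y(x) = -1 - 2 x^2 + O(x^7).

a_0 = -1; a_1 = 0; a_2 = -2; a_3 = 0; a_4 = 0; a_5 = 0; a_6 = 0


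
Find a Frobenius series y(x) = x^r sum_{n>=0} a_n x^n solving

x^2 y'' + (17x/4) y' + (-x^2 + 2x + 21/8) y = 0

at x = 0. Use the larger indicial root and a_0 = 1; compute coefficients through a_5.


Write in Frobenius form y'' + (p(x)/x) y' + (q(x)/x^2) y = 0:
  p(x) = 17/4,  q(x) = -x^2 + 2x + 21/8.
Indicial equation: r(r-1) + (17/4) r + (21/8) = 0 -> roots r_1 = -3/2, r_2 = -7/4.
Take r = r_1 = -3/2. Let y(x) = x^r sum_{n>=0} a_n x^n with a_0 = 1.
Substitute y = x^r sum a_n x^n and match x^{r+n}. The recurrence is
  D(n) a_n + 2 a_{n-1} - 1 a_{n-2} = 0,  where D(n) = (r+n)(r+n-1) + (17/4)(r+n) + (21/8).
  a_n = [-2 a_{n-1} + 1 a_{n-2}] / D(n).
Since the indicial polynomial factors as (r - r_1)(r - r_2), D(n) = (r_1 + n - r_1)(r_1 + n - r_2) = n(n + 1/4).
Evaluating step by step (a_0 = 1):
  n = 1: D(1) = 1(1 + 1/4) = 5/4; numerator = -2(1) = -2; a_1 = (-2)/(5/4) = -8/5
  n = 2: D(2) = 2(2 + 1/4) = 9/2; numerator = -2(-8/5) + 1(1) = 21/5; a_2 = (21/5)/(9/2) = 14/15
  n = 3: D(3) = 3(3 + 1/4) = 39/4; numerator = -2(14/15) + 1(-8/5) = -52/15; a_3 = (-52/15)/(39/4) = -16/45
  n = 4: D(4) = 4(4 + 1/4) = 17; numerator = -2(-16/45) + 1(14/15) = 74/45; a_4 = (74/45)/(17) = 74/765
  n = 5: D(5) = 5(5 + 1/4) = 105/4; numerator = -2(74/765) + 1(-16/45) = -28/51; a_5 = (-28/51)/(105/4) = -16/765

r = -3/2; a_0 = 1; a_1 = -8/5; a_2 = 14/15; a_3 = -16/45; a_4 = 74/765; a_5 = -16/765


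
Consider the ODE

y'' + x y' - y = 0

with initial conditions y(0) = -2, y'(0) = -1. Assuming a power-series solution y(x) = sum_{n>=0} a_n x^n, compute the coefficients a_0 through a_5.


Ansatz: y(x) = sum_{n>=0} a_n x^n, so y'(x) = sum_{n>=1} n a_n x^(n-1) and y''(x) = sum_{n>=2} n(n-1) a_n x^(n-2).
Substitute into P(x) y'' + Q(x) y' + R(x) y = 0 with P(x) = 1, Q(x) = x, R(x) = -1, and match powers of x.
Initial conditions: a_0 = -2, a_1 = -1.
Setting the coefficient of each power of x to zero and solving order by order (substituting the coefficients already found):
  x^0: 2 a_2 - a_0 = 0  ->  2 a_2 = a_0 = -2  ->  a_2 = -1
  x^1: 6 a_3 = 0  ->  a_3 = 0
  x^2: 12 a_4 + a_2 = 0  ->  12 a_4 = -a_2 = 1  ->  a_4 = 1/12
  x^3: 20 a_5 + 2 a_3 = 0  ->  20 a_5 = -2 a_3 = 0  ->  a_5 = 0
Truncated series: y(x) = -2 - x - x^2 + (1/12) x^4 + O(x^6).

a_0 = -2; a_1 = -1; a_2 = -1; a_3 = 0; a_4 = 1/12; a_5 = 0


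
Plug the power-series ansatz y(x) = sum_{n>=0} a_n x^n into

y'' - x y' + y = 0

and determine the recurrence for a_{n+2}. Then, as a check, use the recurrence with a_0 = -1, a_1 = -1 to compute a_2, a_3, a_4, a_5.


Substitute y = sum_n a_n x^n.
y''(x) has coefficient (n+2)(n+1) a_{n+2} at x^n;
-x y'(x) has coefficient -n a_n at x^n (shift);
y(x) has coefficient 1 a_n at x^n.
Matching x^n: (n+2)(n+1) a_{n+2} + (-n + 1) a_n = 0.
Thus a_{n+2} = (n - 1) / ((n+1)(n+2)) * a_n.

Check with a_0 = -1, a_1 = -1 (apply the recurrence for n = 0, 1, 2, 3): a_0 = -1, a_1 = -1, a_2 = 1/2, a_3 = 0, a_4 = 1/24, a_5 = 0.

a_(n+2) = (n - 1) / ((n+1)(n+2)) * a_n; check: a_0 = -1, a_1 = -1, a_2 = 1/2, a_3 = 0, a_4 = 1/24, a_5 = 0


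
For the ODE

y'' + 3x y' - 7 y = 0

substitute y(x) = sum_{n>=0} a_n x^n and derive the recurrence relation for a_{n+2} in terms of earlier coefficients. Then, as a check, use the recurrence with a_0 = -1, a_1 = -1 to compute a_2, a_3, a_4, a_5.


Substitute y = sum_n a_n x^n.
y''(x) has coefficient (n+2)(n+1) a_{n+2} at x^n;
3 x y'(x) has coefficient 3 n a_n at x^n (shift);
-7 y(x) has coefficient -7 a_n at x^n.
Matching x^n: (n+2)(n+1) a_{n+2} + (3n - 7) a_n = 0.
Thus a_{n+2} = (-3n + 7) / ((n+1)(n+2)) * a_n.

Check with a_0 = -1, a_1 = -1 (apply the recurrence for n = 0, 1, 2, 3): a_0 = -1, a_1 = -1, a_2 = -7/2, a_3 = -2/3, a_4 = -7/24, a_5 = 1/15.

a_(n+2) = (-3n + 7) / ((n+1)(n+2)) * a_n; check: a_0 = -1, a_1 = -1, a_2 = -7/2, a_3 = -2/3, a_4 = -7/24, a_5 = 1/15


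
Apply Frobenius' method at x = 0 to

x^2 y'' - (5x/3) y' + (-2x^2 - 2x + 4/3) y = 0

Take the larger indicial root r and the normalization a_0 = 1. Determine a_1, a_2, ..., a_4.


Write in Frobenius form y'' + (p(x)/x) y' + (q(x)/x^2) y = 0:
  p(x) = -5/3,  q(x) = -2x^2 - 2x + 4/3.
Indicial equation: r(r-1) + (-5/3) r + (4/3) = 0 -> roots r_1 = 2, r_2 = 2/3.
Take r = r_1 = 2. Let y(x) = x^r sum_{n>=0} a_n x^n with a_0 = 1.
Substitute y = x^r sum a_n x^n and match x^{r+n}. The recurrence is
  D(n) a_n - 2 a_{n-1} - 2 a_{n-2} = 0,  where D(n) = (r+n)(r+n-1) + (-5/3)(r+n) + (4/3).
  a_n = [2 a_{n-1} + 2 a_{n-2}] / D(n).
Since the indicial polynomial factors as (r - r_1)(r - r_2), D(n) = (r_1 + n - r_1)(r_1 + n - r_2) = n(n + 4/3).
Evaluating step by step (a_0 = 1):
  n = 1: D(1) = 1(1 + 4/3) = 7/3; numerator = 2(1) = 2; a_1 = (2)/(7/3) = 6/7
  n = 2: D(2) = 2(2 + 4/3) = 20/3; numerator = 2(6/7) + 2(1) = 26/7; a_2 = (26/7)/(20/3) = 39/70
  n = 3: D(3) = 3(3 + 4/3) = 13; numerator = 2(39/70) + 2(6/7) = 99/35; a_3 = (99/35)/(13) = 99/455
  n = 4: D(4) = 4(4 + 4/3) = 64/3; numerator = 2(99/455) + 2(39/70) = 141/91; a_4 = (141/91)/(64/3) = 423/5824

r = 2; a_0 = 1; a_1 = 6/7; a_2 = 39/70; a_3 = 99/455; a_4 = 423/5824


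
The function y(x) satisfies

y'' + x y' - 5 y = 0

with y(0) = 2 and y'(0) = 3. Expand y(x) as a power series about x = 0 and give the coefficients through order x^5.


Ansatz: y(x) = sum_{n>=0} a_n x^n, so y'(x) = sum_{n>=1} n a_n x^(n-1) and y''(x) = sum_{n>=2} n(n-1) a_n x^(n-2).
Substitute into P(x) y'' + Q(x) y' + R(x) y = 0 with P(x) = 1, Q(x) = x, R(x) = -5, and match powers of x.
Initial conditions: a_0 = 2, a_1 = 3.
Setting the coefficient of each power of x to zero and solving order by order (substituting the coefficients already found):
  x^0: 2 a_2 - 5 a_0 = 0  ->  2 a_2 = 5 a_0 = 10  ->  a_2 = 5
  x^1: 6 a_3 - 4 a_1 = 0  ->  6 a_3 = 4 a_1 = 12  ->  a_3 = 2
  x^2: 12 a_4 - 3 a_2 = 0  ->  12 a_4 = 3 a_2 = 15  ->  a_4 = 5/4
  x^3: 20 a_5 - 2 a_3 = 0  ->  20 a_5 = 2 a_3 = 4  ->  a_5 = 1/5
Truncated series: y(x) = 2 + 3 x + 5 x^2 + 2 x^3 + (5/4) x^4 + (1/5) x^5 + O(x^6).

a_0 = 2; a_1 = 3; a_2 = 5; a_3 = 2; a_4 = 5/4; a_5 = 1/5


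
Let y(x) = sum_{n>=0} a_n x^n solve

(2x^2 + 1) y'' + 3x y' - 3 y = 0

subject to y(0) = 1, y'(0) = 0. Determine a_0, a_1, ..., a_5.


Ansatz: y(x) = sum_{n>=0} a_n x^n, so y'(x) = sum_{n>=1} n a_n x^(n-1) and y''(x) = sum_{n>=2} n(n-1) a_n x^(n-2).
Substitute into P(x) y'' + Q(x) y' + R(x) y = 0 with P(x) = 2x^2 + 1, Q(x) = 3x, R(x) = -3, and match powers of x.
Initial conditions: a_0 = 1, a_1 = 0.
Setting the coefficient of each power of x to zero and solving order by order (substituting the coefficients already found):
  x^0: 2 a_2 - 3 a_0 = 0  ->  2 a_2 = 3 a_0 = 3  ->  a_2 = 3/2
  x^1: 6 a_3 = 0  ->  a_3 = 0
  x^2: 12 a_4 + 7 a_2 = 0  ->  12 a_4 = -7 a_2 = -21/2  ->  a_4 = -7/8
  x^3: 20 a_5 + 18 a_3 = 0  ->  20 a_5 = -18 a_3 = 0  ->  a_5 = 0
Truncated series: y(x) = 1 + (3/2) x^2 - (7/8) x^4 + O(x^6).

a_0 = 1; a_1 = 0; a_2 = 3/2; a_3 = 0; a_4 = -7/8; a_5 = 0


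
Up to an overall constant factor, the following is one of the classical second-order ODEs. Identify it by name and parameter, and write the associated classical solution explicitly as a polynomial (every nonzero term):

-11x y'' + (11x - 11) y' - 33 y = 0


All three coefficients share the factor -11; dividing through by -11 gives  x y'' + (1 - x) y' + 3 y = 0.
This matches the Laguerre equation x y'' + (1 - x) y' + n y = 0 with n = 3; the polynomial solution is L_3(x).
With y = sum_k a_k x^k, matching x^k gives (k+1)k a_{k+1} + (k+1) a_{k+1} - k a_k + n a_k = 0, i.e. (k+1)^2 a_{k+1} = (k - n) a_k = (k - 3) a_k. The right side vanishes at k = 3, so the series terminates at degree 3.
Standard normalization L_n(0) = 1 gives a_0 = 1. Work upward with a_{k+1} = (k - 3) a_k / (k+1)^2:
  a_1 = (0 - 3)(1) / 1^2 = -3/1 = -3
  a_2 = (1 - 3)(-3) / 2^2 = 6/4 = 3/2
  a_3 = (2 - 3)(3/2) / 3^2 = (-3/2)/9 = -1/6
Hence L_3(x) = -x^3/6 + 3 x^2/2 - 3 x + 1.

L_3(x); series = -x^3/6 + 3 x^2/2 - 3 x + 1


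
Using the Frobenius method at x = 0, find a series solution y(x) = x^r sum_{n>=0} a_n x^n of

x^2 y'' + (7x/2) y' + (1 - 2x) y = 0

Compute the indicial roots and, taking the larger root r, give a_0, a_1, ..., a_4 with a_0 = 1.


Write in Frobenius form y'' + (p(x)/x) y' + (q(x)/x^2) y = 0:
  p(x) = 7/2,  q(x) = 1 - 2x.
Indicial equation: r(r-1) + (7/2) r + (1) = 0 -> roots r_1 = -1/2, r_2 = -2.
Take r = r_1 = -1/2. Let y(x) = x^r sum_{n>=0} a_n x^n with a_0 = 1.
Substitute y = x^r sum a_n x^n and match x^{r+n}. The recurrence is
  D(n) a_n - 2 a_{n-1} = 0,  where D(n) = (r+n)(r+n-1) + (7/2)(r+n) + (1).
  a_n = 2 / D(n) * a_{n-1}.
Since the indicial polynomial factors as (r - r_1)(r - r_2), D(n) = (r_1 + n - r_1)(r_1 + n - r_2) = n(n + 3/2).
Evaluating step by step (a_0 = 1):
  n = 1: D(1) = 1(1 + 3/2) = 5/2; numerator = 2(1) = 2; a_1 = (2)/(5/2) = 4/5
  n = 2: D(2) = 2(2 + 3/2) = 7; numerator = 2(4/5) = 8/5; a_2 = (8/5)/(7) = 8/35
  n = 3: D(3) = 3(3 + 3/2) = 27/2; numerator = 2(8/35) = 16/35; a_3 = (16/35)/(27/2) = 32/945
  n = 4: D(4) = 4(4 + 3/2) = 22; numerator = 2(32/945) = 64/945; a_4 = (64/945)/(22) = 32/10395

r = -1/2; a_0 = 1; a_1 = 4/5; a_2 = 8/35; a_3 = 32/945; a_4 = 32/10395


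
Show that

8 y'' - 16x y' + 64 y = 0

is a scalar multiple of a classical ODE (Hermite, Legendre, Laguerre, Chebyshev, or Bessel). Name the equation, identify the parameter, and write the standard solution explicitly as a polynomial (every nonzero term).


All three coefficients share the factor 8; dividing through by 8 gives  y'' - 2x y' + 8 y = 0.
This matches the Hermite equation y'' - 2x y' + 2n y = 0 with 2n = 8, so n = 4; the polynomial solution is H_4(x).
With y = sum_k a_k x^k, matching x^k gives (k+2)(k+1) a_{k+2} = 2(k - n) a_k = 2(k - 4) a_k. The right side vanishes at k = 4, so the series with the parity of 4 terminates at degree 4.
Standard normalization: leading coefficient of H_n is 2^n, so a_4 = 2^4 = 16. Work downward with a_k = (k+1)(k+2) a_{k+2} / (2(k - n)):
  a_2 = (3)(4)(16) / (2(2 - 4)) = 192/(-4) = -48
  a_0 = (1)(2)(-48) / (2(0 - 4)) = -96/(-8) = 12
Hence H_4(x) = 16 x^4 - 48 x^2 + 12.

H_4(x); series = 16 x^4 - 48 x^2 + 12


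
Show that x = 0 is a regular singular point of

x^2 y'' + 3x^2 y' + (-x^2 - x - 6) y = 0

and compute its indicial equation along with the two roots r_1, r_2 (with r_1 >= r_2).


Divide by x^2 to reach normal form y'' + P_1(x) y' + P_2(x) y = 0 with P_1(x) = 3 and P_2(x) = -1 - 1/x - 6/x^2.
x = 0 is a singular point because the y-coefficient -1 - 1/x - 6/x^2 has a pole at x = 0.
It is a regular singular point because x P_1(x) = p(x) = 3x and x^2 P_2(x) = q(x) = -x^2 - x - 6 are polynomials, hence analytic at x = 0.
p(0) = 0,  q(0) = -6.
Indicial equation: r(r-1) + p(0) r + q(0) = 0, i.e. r^2 + (p(0) - 1) r + q(0) = 0, i.e. r^2 - 1 r - 6 = 0.
Discriminant: (-1)^2 - 4(-6) = 25, so r = (1 ± 5)/2.
Solving: r_1 = 3, r_2 = -2.

indicial: r^2 - 1 r - 6 = 0; roots r_1 = 3, r_2 = -2


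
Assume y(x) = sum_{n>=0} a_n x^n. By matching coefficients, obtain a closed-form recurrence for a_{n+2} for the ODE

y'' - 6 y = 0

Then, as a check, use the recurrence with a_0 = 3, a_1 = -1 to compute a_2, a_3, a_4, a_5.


Substitute y = sum_n a_n x^n into y'' + (const) y = 0.
y''(x) = sum_{n>=0} (n+2)(n+1) a_{n+2} x^n.
The ODE becomes sum_n [(n+2)(n+1) a_{n+2} - 6 a_n] x^n = 0.
Setting each coefficient to zero gives the recurrence:
  (n+2)(n+1) a_{n+2} - 6 a_n = 0,
  a_{n+2} = 6 / ((n+1)(n+2)) a_n.

Check with a_0 = 3, a_1 = -1 (apply the recurrence for n = 0, 1, 2, 3): a_0 = 3, a_1 = -1, a_2 = 9, a_3 = -1, a_4 = 9/2, a_5 = -3/10.

a_{n+2} = 6/((n+1)(n+2)) * a_n; check: a_0 = 3, a_1 = -1, a_2 = 9, a_3 = -1, a_4 = 9/2, a_5 = -3/10


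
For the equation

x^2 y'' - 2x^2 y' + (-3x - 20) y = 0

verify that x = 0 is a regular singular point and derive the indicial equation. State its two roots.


Divide by x^2 to reach normal form y'' + P_1(x) y' + P_2(x) y = 0 with P_1(x) = -2 and P_2(x) = -3/x - 20/x^2.
x = 0 is a singular point because the y-coefficient -3/x - 20/x^2 has a pole at x = 0.
It is a regular singular point because x P_1(x) = p(x) = -2x and x^2 P_2(x) = q(x) = -3x - 20 are polynomials, hence analytic at x = 0.
p(0) = 0,  q(0) = -20.
Indicial equation: r(r-1) + p(0) r + q(0) = 0, i.e. r^2 + (p(0) - 1) r + q(0) = 0, i.e. r^2 - 1 r - 20 = 0.
Discriminant: (-1)^2 - 4(-20) = 81, so r = (1 ± 9)/2.
Solving: r_1 = 5, r_2 = -4.

indicial: r^2 - 1 r - 20 = 0; roots r_1 = 5, r_2 = -4
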